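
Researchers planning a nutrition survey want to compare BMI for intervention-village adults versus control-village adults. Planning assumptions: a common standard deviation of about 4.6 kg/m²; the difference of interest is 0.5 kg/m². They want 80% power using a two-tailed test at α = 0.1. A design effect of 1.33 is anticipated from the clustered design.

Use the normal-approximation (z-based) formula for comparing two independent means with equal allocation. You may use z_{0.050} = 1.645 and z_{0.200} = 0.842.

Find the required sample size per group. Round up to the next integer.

n = 1393 per group

n = (z_{α/2} + z_β)² · (σ₁² + σ₂²) / δ²
  = (1.645 + 0.842)² · (2·4.6² = 42.32) / 0.5²
  = 6.1852 · 42.32 / 0.25
  = 1047.03
Design effect: 1.33 × 1047.03 = 1392.54.
Round up → n = 1393 per group.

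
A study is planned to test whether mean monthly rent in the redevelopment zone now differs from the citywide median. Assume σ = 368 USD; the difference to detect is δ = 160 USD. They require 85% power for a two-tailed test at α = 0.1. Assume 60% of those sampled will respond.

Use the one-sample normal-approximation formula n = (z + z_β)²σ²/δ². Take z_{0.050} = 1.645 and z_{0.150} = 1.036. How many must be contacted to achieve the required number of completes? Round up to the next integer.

n = 64

n = (z_{α/2} + z_β)² · σ² / δ²
  = (1.645 + 1.036)² · 368² / 160²
  = 7.1878 · 135424 / 25600
  = 38.02
Adjust for 60% response: 38.02 / 0.60 = 63.37.
Round up → n = 64.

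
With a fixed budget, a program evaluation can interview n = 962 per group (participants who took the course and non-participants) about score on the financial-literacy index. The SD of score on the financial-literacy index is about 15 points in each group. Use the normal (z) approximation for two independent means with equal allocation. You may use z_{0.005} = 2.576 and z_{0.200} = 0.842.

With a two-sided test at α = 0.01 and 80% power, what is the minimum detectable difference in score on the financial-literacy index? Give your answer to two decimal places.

δ = (z_{α/2} + z_β) · √((σ₁²+σ₂²)/n)
  = (2.576 + 0.842) · √(450/962)
  = 3.418 · √0.46778
  = 3.418 · 0.6839
  = 2.3377

Minimum detectable difference ≈ 2.34 points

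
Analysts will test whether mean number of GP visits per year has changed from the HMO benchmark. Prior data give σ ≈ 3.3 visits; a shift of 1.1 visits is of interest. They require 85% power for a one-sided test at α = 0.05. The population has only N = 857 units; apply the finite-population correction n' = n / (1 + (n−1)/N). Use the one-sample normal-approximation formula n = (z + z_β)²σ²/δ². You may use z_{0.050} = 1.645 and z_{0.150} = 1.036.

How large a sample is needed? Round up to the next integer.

n = 61

n = (z_α + z_β)² · σ² / δ²
  = (1.645 + 1.036)² · 3.3² / 1.1²
  = 7.1878 · 10.89 / 1.21
  = 64.69
Finite-population correction (N = 857): 64.69 / (1 + (64.69 − 1)/857) = 60.21.
Round up → n = 61.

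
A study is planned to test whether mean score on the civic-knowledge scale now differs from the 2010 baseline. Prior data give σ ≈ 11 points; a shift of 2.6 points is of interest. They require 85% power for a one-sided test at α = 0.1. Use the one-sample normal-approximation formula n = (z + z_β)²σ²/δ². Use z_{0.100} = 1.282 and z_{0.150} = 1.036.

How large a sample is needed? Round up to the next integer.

n = (z_α + z_β)² · σ² / δ²
  = (1.282 + 1.036)² · 11² / 2.6²
  = 5.3731 · 121 / 6.76
  = 96.18
Round up → n = 97.

n = 97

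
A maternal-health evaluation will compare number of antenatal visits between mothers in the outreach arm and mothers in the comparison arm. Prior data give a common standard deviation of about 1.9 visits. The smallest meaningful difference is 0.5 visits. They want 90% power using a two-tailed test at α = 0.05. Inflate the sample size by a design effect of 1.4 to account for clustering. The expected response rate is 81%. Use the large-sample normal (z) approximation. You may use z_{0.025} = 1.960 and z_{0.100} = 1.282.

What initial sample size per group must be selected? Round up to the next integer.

n = 525 per group

n = (z_{α/2} + z_β)² · (σ₁² + σ₂²) / δ²
  = (1.960 + 1.282)² · (2·1.9² = 7.22) / 0.5²
  = 10.5106 · 7.22 / 0.25
  = 303.55
Design effect: 1.4 × 303.55 = 424.96.
Adjust for 81% response: 424.96 / 0.81 = 524.65.
Round up → n = 525 per group.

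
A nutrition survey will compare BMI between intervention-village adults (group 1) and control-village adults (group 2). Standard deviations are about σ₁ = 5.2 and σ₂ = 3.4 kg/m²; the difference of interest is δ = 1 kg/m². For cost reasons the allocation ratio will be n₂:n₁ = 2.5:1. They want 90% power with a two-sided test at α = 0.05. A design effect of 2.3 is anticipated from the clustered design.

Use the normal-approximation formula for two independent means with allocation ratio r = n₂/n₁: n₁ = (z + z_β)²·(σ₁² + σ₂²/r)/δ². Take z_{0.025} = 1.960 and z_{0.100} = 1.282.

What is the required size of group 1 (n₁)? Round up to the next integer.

n₁ = 766

n₁ = (z_{α/2} + z_β)² · (σ₁² + σ₂²/r) / δ²
   = (1.960 + 1.282)² · (5.2² + 3.4²/2.5) / 1²
   = 10.5106 · (27.04 + 4.624) / 1
   = 10.5106 · 31.664 / 1
   = 332.81
Design effect: 2.3 × 332.81 = 765.45.
Round up → n₁ = 766; n₂ = r·n₁ = 2.5 × 766 = 1915.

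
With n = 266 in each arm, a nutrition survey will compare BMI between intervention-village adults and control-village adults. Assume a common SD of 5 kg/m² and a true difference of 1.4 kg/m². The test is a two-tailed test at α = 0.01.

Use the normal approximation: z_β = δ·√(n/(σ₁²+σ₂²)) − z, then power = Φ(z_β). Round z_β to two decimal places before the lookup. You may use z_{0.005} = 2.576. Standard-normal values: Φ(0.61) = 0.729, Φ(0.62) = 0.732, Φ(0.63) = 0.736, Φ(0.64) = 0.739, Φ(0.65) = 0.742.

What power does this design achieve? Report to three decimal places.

Power ≈ 0.742

z_β = δ·√(n/(σ₁²+σ₂²)) − z_{α/2}
    = 1.4 · √(266/50) − 2.576
    = 1.4 · 2.30651 − 2.576
    = 3.2291 − 2.576 = 0.6531 → 0.65
Power = Φ(0.65) = 0.742.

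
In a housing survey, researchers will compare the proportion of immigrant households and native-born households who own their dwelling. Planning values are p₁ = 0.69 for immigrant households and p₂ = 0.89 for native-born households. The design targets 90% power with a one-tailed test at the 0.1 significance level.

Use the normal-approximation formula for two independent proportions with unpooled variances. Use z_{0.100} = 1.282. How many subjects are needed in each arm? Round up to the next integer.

n = 52 per group

n = (z_α + z_β)² · [p₁(1−p₁) + p₂(1−p₂)] / (p₁ − p₂)²
  = (1.282 + 1.282)² · (0.69·0.31 + 0.89·0.11) / (-0.20)²
  = (2.564)² · (0.2139 + 0.0979) / 0.0400
  = 6.5741 · 0.3118 / 0.0400
  = 51.25
Round up → n = 52 per group.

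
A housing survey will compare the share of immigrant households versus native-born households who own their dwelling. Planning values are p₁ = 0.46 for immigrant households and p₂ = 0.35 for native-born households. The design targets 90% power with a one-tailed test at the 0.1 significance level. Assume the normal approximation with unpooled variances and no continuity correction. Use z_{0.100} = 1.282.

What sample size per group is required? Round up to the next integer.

n = (z_α + z_β)² · [p₁(1−p₁) + p₂(1−p₂)] / (p₁ − p₂)²
  = (1.282 + 1.282)² · (0.46·0.54 + 0.35·0.65) / (0.11)²
  = (2.564)² · (0.2484 + 0.2275) / 0.0121
  = 6.5741 · 0.4759 / 0.0121
  = 258.56
Round up → n = 259 per group.

n = 259 per group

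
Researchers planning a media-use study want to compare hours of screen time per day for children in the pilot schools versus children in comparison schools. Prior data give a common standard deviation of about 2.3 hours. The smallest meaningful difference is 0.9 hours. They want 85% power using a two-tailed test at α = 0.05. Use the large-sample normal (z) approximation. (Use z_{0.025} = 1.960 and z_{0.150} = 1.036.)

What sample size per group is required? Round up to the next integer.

n = 118 per group

n = (z_{α/2} + z_β)² · (σ₁² + σ₂²) / δ²
  = (1.960 + 1.036)² · (2·2.3² = 10.58) / 0.9²
  = 8.9760 · 10.58 / 0.81
  = 117.24
Round up → n = 118 per group.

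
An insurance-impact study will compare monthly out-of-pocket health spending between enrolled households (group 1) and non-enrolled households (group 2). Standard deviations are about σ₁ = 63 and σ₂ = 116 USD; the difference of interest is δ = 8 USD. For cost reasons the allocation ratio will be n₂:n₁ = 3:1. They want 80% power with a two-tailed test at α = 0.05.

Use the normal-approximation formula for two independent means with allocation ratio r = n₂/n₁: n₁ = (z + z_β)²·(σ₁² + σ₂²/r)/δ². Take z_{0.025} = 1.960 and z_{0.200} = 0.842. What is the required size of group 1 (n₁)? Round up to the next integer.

n₁ = 1038

n₁ = (z_{α/2} + z_β)² · (σ₁² + σ₂²/r) / δ²
   = (1.960 + 0.842)² · (63² + 116²/3) / 8²
   = 7.8512 · (3969 + 4485.3) / 64
   = 7.8512 · 8454.3 / 64
   = 1037.14
Round up → n₁ = 1038; n₂ = r·n₁ = 3 × 1038 = 3114.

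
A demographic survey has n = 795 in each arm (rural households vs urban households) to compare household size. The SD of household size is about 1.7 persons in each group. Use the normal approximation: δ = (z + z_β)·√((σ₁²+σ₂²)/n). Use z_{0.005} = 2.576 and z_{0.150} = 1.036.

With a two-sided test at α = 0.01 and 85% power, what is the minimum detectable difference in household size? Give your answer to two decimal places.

Minimum detectable difference ≈ 0.31 persons

δ = (z_{α/2} + z_β) · √((σ₁²+σ₂²)/n)
  = (2.576 + 1.036) · √(5.78/795)
  = 3.612 · √0.00727
  = 3.612 · 0.0853
  = 0.3080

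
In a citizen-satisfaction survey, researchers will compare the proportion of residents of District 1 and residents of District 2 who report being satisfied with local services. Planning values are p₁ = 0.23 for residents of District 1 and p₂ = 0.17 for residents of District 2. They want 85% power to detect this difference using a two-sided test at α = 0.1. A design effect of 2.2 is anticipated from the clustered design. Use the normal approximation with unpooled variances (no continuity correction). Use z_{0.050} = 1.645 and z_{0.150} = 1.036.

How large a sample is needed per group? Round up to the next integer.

n = 1398 per group

n = (z_{α/2} + z_β)² · [p₁(1−p₁) + p₂(1−p₂)] / (p₁ − p₂)²
  = (1.645 + 1.036)² · (0.23·0.77 + 0.17·0.83) / (0.06)²
  = (2.681)² · (0.1771 + 0.1411) / 0.0036
  = 7.1878 · 0.3182 / 0.0036
  = 635.32
Design effect: 2.2 × 635.32 = 1397.70.
Round up → n = 1398 per group.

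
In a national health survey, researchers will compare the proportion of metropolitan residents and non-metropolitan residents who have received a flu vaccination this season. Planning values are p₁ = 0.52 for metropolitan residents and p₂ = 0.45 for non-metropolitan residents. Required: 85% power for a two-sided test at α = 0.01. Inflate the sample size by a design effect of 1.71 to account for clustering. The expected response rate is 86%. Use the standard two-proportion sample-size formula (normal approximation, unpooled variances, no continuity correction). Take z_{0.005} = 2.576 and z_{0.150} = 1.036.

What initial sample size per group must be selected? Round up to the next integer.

n = 2632 per group

n = (z_{α/2} + z_β)² · [p₁(1−p₁) + p₂(1−p₂)] / (p₁ − p₂)²
  = (2.576 + 1.036)² · (0.52·0.48 + 0.45·0.55) / (0.07)²
  = (3.612)² · (0.2496 + 0.2475) / 0.0049
  = 13.0465 · 0.4971 / 0.0049
  = 1323.56
Design effect: 1.71 × 1323.56 = 2263.29.
Adjust for 86% response: 2263.29 / 0.86 = 2631.73.
Round up → n = 2632 per group.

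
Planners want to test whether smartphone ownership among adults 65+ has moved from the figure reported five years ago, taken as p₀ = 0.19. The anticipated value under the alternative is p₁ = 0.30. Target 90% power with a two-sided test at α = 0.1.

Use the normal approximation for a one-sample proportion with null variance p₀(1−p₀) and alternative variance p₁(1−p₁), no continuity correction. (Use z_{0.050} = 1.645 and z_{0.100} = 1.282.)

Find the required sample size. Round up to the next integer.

n = 126

n = [z_{α/2}·√(p₀q₀) + z_β·√(p₁q₁)]² / (p₁ − p₀)²
  = [1.645·√(0.19·0.81) + 1.282·√(0.30·0.70)]² / (0.11)²
  = [1.645·0.3923 + 1.282·0.4583]² / 0.0121
  = [1.2328]² / 0.0121
  = 125.61
Round up → n = 126.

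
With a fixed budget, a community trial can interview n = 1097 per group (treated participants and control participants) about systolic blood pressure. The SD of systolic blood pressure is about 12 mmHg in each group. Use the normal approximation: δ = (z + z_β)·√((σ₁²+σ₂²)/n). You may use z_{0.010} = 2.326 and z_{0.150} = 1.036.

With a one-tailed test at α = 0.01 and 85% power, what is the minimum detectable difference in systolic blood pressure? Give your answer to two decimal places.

δ = (z_α + z_β) · √((σ₁²+σ₂²)/n)
  = (2.326 + 1.036) · √(288/1097)
  = 3.362 · √0.26253
  = 3.362 · 0.5124
  = 1.7226

Minimum detectable difference ≈ 1.72 mmHg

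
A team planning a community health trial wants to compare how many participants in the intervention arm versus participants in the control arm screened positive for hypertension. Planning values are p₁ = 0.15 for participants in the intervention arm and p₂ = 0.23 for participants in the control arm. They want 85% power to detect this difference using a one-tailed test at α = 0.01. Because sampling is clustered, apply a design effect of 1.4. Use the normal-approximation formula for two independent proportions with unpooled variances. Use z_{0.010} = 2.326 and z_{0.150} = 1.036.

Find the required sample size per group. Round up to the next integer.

n = (z_α + z_β)² · [p₁(1−p₁) + p₂(1−p₂)] / (p₁ − p₂)²
  = (2.326 + 1.036)² · (0.15·0.85 + 0.23·0.77) / (-0.08)²
  = (3.362)² · (0.1275 + 0.1771) / 0.0064
  = 11.3030 · 0.3046 / 0.0064
  = 537.95
Design effect: 1.4 × 537.95 = 753.14.
Round up → n = 754 per group.

n = 754 per group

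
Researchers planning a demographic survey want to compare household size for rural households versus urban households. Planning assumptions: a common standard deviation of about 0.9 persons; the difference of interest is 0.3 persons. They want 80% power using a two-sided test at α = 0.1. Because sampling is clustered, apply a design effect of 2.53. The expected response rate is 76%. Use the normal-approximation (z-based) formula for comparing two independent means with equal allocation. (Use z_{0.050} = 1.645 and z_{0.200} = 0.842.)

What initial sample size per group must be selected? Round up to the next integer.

n = (z_{α/2} + z_β)² · (σ₁² + σ₂²) / δ²
  = (1.645 + 0.842)² · (2·0.9² = 1.62) / 0.3²
  = 6.1852 · 1.62 / 0.09
  = 111.33
Design effect: 2.53 × 111.33 = 281.67.
Adjust for 76% response: 281.67 / 0.76 = 370.62.
Round up → n = 371 per group.

n = 371 per group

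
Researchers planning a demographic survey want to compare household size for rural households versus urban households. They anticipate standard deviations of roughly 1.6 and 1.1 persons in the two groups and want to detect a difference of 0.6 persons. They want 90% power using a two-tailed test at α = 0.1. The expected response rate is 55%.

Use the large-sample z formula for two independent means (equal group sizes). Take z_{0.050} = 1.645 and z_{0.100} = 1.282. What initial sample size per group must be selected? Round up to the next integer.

n = (z_{α/2} + z_β)² · (σ₁² + σ₂²) / δ²
  = (1.645 + 1.282)² · (1.6² + 1.1² = 3.77) / 0.6²
  = 8.5673 · 3.77 / 0.36
  = 89.72
Adjust for 55% response: 89.72 / 0.55 = 163.13.
Round up → n = 164 per group.

n = 164 per group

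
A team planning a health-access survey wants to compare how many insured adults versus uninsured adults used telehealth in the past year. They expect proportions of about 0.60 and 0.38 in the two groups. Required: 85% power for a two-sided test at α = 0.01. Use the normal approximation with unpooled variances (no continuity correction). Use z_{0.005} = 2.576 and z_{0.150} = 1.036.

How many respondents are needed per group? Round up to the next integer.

n = 129 per group

n = (z_{α/2} + z_β)² · [p₁(1−p₁) + p₂(1−p₂)] / (p₁ − p₂)²
  = (2.576 + 1.036)² · (0.60·0.40 + 0.38·0.62) / (0.22)²
  = (3.612)² · (0.2400 + 0.2356) / 0.0484
  = 13.0465 · 0.4756 / 0.0484
  = 128.20
Round up → n = 129 per group.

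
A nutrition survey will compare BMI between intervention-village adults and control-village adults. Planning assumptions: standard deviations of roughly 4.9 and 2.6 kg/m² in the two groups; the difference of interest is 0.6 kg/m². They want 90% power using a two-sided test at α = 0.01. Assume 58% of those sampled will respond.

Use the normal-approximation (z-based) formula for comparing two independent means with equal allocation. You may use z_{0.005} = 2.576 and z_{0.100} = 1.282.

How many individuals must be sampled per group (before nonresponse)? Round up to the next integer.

n = (z_{α/2} + z_β)² · (σ₁² + σ₂²) / δ²
  = (2.576 + 1.282)² · (4.9² + 2.6² = 30.77) / 0.6²
  = 14.8842 · 30.77 / 0.36
  = 1272.18
Adjust for 58% response: 1272.18 / 0.58 = 2193.42.
Round up → n = 2194 per group.

n = 2194 per group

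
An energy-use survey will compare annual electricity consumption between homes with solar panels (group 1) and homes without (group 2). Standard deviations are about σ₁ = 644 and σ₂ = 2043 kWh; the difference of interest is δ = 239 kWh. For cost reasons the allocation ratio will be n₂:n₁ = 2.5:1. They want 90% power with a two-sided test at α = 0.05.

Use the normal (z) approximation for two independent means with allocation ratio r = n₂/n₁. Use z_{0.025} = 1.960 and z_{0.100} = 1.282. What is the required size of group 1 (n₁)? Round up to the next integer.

n₁ = 384

n₁ = (z_{α/2} + z_β)² · (σ₁² + σ₂²/r) / δ²
   = (1.960 + 1.282)² · (644² + 2043²/2.5) / 239²
   = 10.5106 · (414736 + 1669539.6) / 57121
   = 10.5106 · 2084275.6 / 57121
   = 383.52
Round up → n₁ = 384; n₂ = r·n₁ = 2.5 × 384 = 960.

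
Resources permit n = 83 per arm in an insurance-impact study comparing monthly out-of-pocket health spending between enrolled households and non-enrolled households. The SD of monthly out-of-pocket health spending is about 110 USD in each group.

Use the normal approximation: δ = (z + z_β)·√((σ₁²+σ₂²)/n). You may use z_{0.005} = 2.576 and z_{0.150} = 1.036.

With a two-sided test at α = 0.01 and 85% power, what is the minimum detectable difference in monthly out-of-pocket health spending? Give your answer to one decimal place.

Minimum detectable difference ≈ 61.7 USD

δ = (z_{α/2} + z_β) · √((σ₁²+σ₂²)/n)
  = (2.576 + 1.036) · √(24200/83)
  = 3.612 · √291.5663
  = 3.612 · 17.0753
  = 61.6760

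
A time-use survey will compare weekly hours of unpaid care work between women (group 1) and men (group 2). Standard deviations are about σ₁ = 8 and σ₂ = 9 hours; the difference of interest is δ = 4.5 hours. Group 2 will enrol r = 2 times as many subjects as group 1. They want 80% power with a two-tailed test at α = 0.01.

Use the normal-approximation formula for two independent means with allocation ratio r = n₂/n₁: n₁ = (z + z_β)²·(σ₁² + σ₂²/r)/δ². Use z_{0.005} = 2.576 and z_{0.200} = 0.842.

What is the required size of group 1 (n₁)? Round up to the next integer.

n₁ = 61

n₁ = (z_{α/2} + z_β)² · (σ₁² + σ₂²/r) / δ²
   = (2.576 + 0.842)² · (8² + 9²/2) / 4.5²
   = 11.6827 · (64 + 40.5) / 20.25
   = 11.6827 · 104.5 / 20.25
   = 60.29
Round up → n₁ = 61; n₂ = r·n₁ = 2 × 61 = 122.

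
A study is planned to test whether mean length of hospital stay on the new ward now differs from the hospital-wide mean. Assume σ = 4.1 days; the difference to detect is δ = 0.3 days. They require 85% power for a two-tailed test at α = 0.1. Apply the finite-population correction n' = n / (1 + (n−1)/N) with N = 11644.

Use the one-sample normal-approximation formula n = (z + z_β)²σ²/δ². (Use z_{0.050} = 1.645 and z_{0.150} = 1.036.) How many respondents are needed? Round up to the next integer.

n = 1204

n = (z_{α/2} + z_β)² · σ² / δ²
  = (1.645 + 1.036)² · 4.1² / 0.3²
  = 7.1878 · 16.81 / 0.09
  = 1342.51
Finite-population correction (N = 11644): 1342.51 / (1 + (1342.51 − 1)/11644) = 1203.82.
Round up → n = 1204.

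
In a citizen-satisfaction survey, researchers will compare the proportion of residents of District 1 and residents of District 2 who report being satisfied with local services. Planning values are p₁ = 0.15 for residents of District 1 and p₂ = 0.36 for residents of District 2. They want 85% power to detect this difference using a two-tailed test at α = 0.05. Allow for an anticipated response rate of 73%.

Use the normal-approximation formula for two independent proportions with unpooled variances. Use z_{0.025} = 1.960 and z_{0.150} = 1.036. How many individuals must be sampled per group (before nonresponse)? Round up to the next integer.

n = 100 per group

n = (z_{α/2} + z_β)² · [p₁(1−p₁) + p₂(1−p₂)] / (p₁ − p₂)²
  = (1.960 + 1.036)² · (0.15·0.85 + 0.36·0.64) / (-0.21)²
  = (2.996)² · (0.1275 + 0.2304) / 0.0441
  = 8.9760 · 0.3579 / 0.0441
  = 72.85
Adjust for 73% response: 72.85 / 0.73 = 99.79.
Round up → n = 100 per group.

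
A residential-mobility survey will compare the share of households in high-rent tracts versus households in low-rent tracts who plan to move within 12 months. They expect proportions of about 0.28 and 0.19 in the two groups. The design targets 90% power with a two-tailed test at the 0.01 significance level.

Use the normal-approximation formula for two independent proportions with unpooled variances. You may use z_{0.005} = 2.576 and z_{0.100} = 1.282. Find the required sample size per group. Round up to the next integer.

n = 654 per group

n = (z_{α/2} + z_β)² · [p₁(1−p₁) + p₂(1−p₂)] / (p₁ − p₂)²
  = (2.576 + 1.282)² · (0.28·0.72 + 0.19·0.81) / (0.09)²
  = (3.858)² · (0.2016 + 0.1539) / 0.0081
  = 14.8842 · 0.3555 / 0.0081
  = 653.25
Round up → n = 654 per group.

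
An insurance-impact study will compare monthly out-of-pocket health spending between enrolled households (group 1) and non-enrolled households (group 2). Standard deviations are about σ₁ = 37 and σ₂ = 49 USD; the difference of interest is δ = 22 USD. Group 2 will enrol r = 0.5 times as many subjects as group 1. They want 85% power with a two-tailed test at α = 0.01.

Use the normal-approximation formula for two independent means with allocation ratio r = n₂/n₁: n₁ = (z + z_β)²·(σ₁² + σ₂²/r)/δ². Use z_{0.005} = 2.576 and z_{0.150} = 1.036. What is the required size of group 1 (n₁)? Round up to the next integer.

n₁ = (z_{α/2} + z_β)² · (σ₁² + σ₂²/r) / δ²
   = (2.576 + 1.036)² · (37² + 49²/0.5) / 22²
   = 13.0465 · (1369 + 4802) / 484
   = 13.0465 · 6171 / 484
   = 166.34
Round up → n₁ = 167; n₂ = r·n₁ = 0.5 × 167 = 84.

n₁ = 167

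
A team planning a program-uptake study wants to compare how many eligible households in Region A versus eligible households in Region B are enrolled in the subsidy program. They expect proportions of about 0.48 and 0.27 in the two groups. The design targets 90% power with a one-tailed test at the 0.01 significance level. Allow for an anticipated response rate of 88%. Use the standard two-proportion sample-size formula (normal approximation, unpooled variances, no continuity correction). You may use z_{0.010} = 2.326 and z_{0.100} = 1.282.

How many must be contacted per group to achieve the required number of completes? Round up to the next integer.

n = (z_α + z_β)² · [p₁(1−p₁) + p₂(1−p₂)] / (p₁ − p₂)²
  = (2.326 + 1.282)² · (0.48·0.52 + 0.27·0.73) / (0.21)²
  = (3.608)² · (0.2496 + 0.1971) / 0.0441
  = 13.0177 · 0.4467 / 0.0441
  = 131.86
Adjust for 88% response: 131.86 / 0.88 = 149.84.
Round up → n = 150 per group.

n = 150 per group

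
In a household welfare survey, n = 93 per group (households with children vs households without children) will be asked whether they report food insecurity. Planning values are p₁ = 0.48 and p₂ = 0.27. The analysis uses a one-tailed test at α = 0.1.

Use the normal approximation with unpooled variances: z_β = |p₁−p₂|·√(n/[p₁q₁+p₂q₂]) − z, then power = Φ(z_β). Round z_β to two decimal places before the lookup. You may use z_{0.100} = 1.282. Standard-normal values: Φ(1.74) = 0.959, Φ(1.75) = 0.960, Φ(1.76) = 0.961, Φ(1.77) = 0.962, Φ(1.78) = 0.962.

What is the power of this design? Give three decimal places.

z_β = |p₁−p₂|·√(n/[p₁q₁+p₂q₂]) − z_α
    = 0.21 · √(93/0.4467) − 1.282
    = 0.21 · 14.4289 − 1.282
    = 3.0301 − 1.282 = 1.7481 → 1.75
Power = Φ(1.75) = 0.960.

Power ≈ 0.960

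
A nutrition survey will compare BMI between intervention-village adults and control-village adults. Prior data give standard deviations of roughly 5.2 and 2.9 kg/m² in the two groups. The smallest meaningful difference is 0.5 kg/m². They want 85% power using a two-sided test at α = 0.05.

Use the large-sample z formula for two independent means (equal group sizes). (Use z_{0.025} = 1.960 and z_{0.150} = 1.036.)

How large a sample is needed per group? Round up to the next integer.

n = 1273 per group

n = (z_{α/2} + z_β)² · (σ₁² + σ₂²) / δ²
  = (1.960 + 1.036)² · (5.2² + 2.9² = 35.45) / 0.5²
  = 8.9760 · 35.45 / 0.25
  = 1272.80
Round up → n = 1273 per group.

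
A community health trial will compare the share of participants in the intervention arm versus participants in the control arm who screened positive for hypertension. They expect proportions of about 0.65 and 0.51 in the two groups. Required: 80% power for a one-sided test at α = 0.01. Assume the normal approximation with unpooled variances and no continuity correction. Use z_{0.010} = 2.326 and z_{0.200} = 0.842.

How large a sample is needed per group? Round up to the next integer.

n = 245 per group

n = (z_α + z_β)² · [p₁(1−p₁) + p₂(1−p₂)] / (p₁ − p₂)²
  = (2.326 + 0.842)² · (0.65·0.35 + 0.51·0.49) / (0.14)²
  = (3.168)² · (0.2275 + 0.2499) / 0.0196
  = 10.0362 · 0.4774 / 0.0196
  = 244.45
Round up → n = 245 per group.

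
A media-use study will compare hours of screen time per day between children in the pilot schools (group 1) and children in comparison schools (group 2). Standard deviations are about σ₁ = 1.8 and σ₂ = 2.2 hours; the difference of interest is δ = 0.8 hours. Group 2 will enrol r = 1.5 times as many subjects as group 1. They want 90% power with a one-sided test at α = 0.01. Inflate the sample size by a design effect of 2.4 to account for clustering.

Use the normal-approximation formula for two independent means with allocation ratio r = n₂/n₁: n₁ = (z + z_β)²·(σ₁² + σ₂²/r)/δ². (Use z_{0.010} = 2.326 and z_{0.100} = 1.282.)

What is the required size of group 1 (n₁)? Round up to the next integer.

n₁ = (z_α + z_β)² · (σ₁² + σ₂²/r) / δ²
   = (2.326 + 1.282)² · (1.8² + 2.2²/1.5) / 0.8²
   = 13.0177 · (3.24 + 3.2267) / 0.64
   = 13.0177 · 6.4667 / 0.64
   = 131.53
Design effect: 2.4 × 131.53 = 315.68.
Round up → n₁ = 316; n₂ = r·n₁ = 1.5 × 316 = 474.

n₁ = 316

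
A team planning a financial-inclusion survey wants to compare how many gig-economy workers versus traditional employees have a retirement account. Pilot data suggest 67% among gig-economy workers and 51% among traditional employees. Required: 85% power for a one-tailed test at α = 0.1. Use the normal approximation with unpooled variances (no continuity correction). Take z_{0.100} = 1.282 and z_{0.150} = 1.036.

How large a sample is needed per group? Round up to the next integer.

n = 99 per group

n = (z_α + z_β)² · [p₁(1−p₁) + p₂(1−p₂)] / (p₁ − p₂)²
  = (1.282 + 1.036)² · (0.67·0.33 + 0.51·0.49) / (0.16)²
  = (2.318)² · (0.2211 + 0.2499) / 0.0256
  = 5.3731 · 0.4710 / 0.0256
  = 98.86
Round up → n = 99 per group.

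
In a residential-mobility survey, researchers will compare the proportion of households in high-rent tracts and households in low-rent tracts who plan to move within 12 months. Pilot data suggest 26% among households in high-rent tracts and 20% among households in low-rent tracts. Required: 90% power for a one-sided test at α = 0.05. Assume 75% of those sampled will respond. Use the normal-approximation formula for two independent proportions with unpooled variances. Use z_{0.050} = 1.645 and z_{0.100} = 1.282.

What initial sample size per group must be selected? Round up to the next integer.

n = (z_α + z_β)² · [p₁(1−p₁) + p₂(1−p₂)] / (p₁ − p₂)²
  = (1.645 + 1.282)² · (0.26·0.74 + 0.20·0.80) / (0.06)²
  = (2.927)² · (0.1924 + 0.1600) / 0.0036
  = 8.5673 · 0.3524 / 0.0036
  = 838.65
Adjust for 75% response: 838.65 / 0.75 = 1118.20.
Round up → n = 1119 per group.

n = 1119 per group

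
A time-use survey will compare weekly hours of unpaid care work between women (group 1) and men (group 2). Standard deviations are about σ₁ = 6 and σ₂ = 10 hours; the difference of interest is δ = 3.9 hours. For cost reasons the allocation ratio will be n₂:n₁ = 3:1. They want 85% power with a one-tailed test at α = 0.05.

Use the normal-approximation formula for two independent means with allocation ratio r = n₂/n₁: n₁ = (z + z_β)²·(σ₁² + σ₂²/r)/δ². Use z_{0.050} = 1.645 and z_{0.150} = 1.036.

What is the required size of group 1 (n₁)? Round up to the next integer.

n₁ = 33

n₁ = (z_α + z_β)² · (σ₁² + σ₂²/r) / δ²
   = (1.645 + 1.036)² · (6² + 10²/3) / 3.9²
   = 7.1878 · (36 + 33.3333) / 15.21
   = 7.1878 · 69.3333 / 15.21
   = 32.76
Round up → n₁ = 33; n₂ = r·n₁ = 3 × 33 = 99.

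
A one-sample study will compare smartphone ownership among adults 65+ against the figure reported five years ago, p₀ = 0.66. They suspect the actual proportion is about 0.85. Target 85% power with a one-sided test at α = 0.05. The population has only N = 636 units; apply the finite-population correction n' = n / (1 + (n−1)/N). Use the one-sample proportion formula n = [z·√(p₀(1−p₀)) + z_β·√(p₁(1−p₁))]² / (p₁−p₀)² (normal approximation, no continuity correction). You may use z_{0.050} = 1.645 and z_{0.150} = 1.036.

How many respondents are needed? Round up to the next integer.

n = 35

n = [z_α·√(p₀q₀) + z_β·√(p₁q₁)]² / (p₁ − p₀)²
  = [1.645·√(0.66·0.34) + 1.036·√(0.85·0.15)]² / (0.19)²
  = [1.645·0.4737 + 1.036·0.3571]² / 0.0361
  = [1.1492]² / 0.0361
  = 36.58
Finite-population correction (N = 636): 36.58 / (1 + (36.58 − 1)/636) = 34.64.
Round up → n = 35.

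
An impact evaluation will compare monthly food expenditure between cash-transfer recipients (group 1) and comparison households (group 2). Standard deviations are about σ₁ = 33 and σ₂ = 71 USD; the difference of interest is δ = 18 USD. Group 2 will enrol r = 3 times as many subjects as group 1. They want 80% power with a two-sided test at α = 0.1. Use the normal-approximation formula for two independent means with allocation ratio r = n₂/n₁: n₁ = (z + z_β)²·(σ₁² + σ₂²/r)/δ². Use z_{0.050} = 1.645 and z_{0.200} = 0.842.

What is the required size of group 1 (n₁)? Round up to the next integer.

n₁ = 53

n₁ = (z_{α/2} + z_β)² · (σ₁² + σ₂²/r) / δ²
   = (1.645 + 0.842)² · (33² + 71²/3) / 18²
   = 6.1852 · (1089 + 1680.3) / 324
   = 6.1852 · 2769.3 / 324
   = 52.87
Round up → n₁ = 53; n₂ = r·n₁ = 3 × 53 = 159.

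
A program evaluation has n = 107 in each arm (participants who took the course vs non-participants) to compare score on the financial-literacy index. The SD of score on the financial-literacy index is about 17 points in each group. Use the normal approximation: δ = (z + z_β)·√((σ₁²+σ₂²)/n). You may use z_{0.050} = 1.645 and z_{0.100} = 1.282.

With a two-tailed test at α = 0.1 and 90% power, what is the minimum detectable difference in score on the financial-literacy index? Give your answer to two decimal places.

δ = (z_{α/2} + z_β) · √((σ₁²+σ₂²)/n)
  = (1.645 + 1.282) · √(578/107)
  = 2.927 · √5.4019
  = 2.927 · 2.3242
  = 6.8029

Minimum detectable difference ≈ 6.80 points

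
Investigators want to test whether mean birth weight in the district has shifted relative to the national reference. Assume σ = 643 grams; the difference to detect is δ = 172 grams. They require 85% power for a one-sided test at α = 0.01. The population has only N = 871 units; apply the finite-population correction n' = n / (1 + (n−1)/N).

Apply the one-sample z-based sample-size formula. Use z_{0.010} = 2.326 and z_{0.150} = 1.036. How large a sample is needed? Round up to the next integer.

n = 134

n = (z_α + z_β)² · σ² / δ²
  = (2.326 + 1.036)² · 643² / 172²
  = 11.3030 · 413449 / 29584
  = 157.96
Finite-population correction (N = 871): 157.96 / (1 + (157.96 − 1)/871) = 133.84.
Round up → n = 134.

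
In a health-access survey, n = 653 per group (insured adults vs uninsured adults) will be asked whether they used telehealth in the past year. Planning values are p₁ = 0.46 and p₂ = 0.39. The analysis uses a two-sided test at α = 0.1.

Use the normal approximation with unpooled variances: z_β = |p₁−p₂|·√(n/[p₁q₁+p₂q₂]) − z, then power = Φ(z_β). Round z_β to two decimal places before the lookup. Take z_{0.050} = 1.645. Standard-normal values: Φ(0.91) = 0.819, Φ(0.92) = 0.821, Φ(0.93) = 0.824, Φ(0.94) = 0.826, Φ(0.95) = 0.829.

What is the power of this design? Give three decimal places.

z_β = |p₁−p₂|·√(n/[p₁q₁+p₂q₂]) − z_{α/2}
    = 0.07 · √(653/0.4863) − 1.645
    = 0.07 · 36.6441 − 1.645
    = 2.5651 − 1.645 = 0.9201 → 0.92
Power = Φ(0.92) = 0.821.

Power ≈ 0.821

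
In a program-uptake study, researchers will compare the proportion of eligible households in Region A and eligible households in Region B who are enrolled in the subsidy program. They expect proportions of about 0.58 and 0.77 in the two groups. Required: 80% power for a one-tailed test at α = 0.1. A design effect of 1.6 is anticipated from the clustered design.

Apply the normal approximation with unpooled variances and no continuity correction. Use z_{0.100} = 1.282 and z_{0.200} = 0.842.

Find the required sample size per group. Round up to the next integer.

n = (z_α + z_β)² · [p₁(1−p₁) + p₂(1−p₂)] / (p₁ − p₂)²
  = (1.282 + 0.842)² · (0.58·0.42 + 0.77·0.23) / (-0.19)²
  = (2.124)² · (0.2436 + 0.1771) / 0.0361
  = 4.5114 · 0.4207 / 0.0361
  = 52.57
Design effect: 1.6 × 52.57 = 84.12.
Round up → n = 85 per group.

n = 85 per group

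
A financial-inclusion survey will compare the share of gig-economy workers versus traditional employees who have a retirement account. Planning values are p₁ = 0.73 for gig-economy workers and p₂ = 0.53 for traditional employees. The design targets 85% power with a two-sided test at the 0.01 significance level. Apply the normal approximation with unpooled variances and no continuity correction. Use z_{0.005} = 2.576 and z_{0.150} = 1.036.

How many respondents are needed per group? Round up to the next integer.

n = 146 per group

n = (z_{α/2} + z_β)² · [p₁(1−p₁) + p₂(1−p₂)] / (p₁ − p₂)²
  = (2.576 + 1.036)² · (0.73·0.27 + 0.53·0.47) / (0.20)²
  = (3.612)² · (0.1971 + 0.2491) / 0.0400
  = 13.0465 · 0.4462 / 0.0400
  = 145.53
Round up → n = 146 per group.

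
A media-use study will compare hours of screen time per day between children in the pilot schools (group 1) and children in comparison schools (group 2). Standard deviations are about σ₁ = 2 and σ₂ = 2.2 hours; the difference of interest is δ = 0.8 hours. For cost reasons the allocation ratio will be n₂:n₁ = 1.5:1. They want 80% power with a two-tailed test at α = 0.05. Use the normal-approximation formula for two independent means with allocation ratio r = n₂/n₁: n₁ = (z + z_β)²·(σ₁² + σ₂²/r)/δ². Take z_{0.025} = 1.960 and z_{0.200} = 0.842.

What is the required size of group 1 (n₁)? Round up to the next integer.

n₁ = 89

n₁ = (z_{α/2} + z_β)² · (σ₁² + σ₂²/r) / δ²
   = (1.960 + 0.842)² · (2² + 2.2²/1.5) / 0.8²
   = 7.8512 · (4 + 3.2267) / 0.64
   = 7.8512 · 7.2267 / 0.64
   = 88.65
Round up → n₁ = 89; n₂ = r·n₁ = 1.5 × 89 = 134.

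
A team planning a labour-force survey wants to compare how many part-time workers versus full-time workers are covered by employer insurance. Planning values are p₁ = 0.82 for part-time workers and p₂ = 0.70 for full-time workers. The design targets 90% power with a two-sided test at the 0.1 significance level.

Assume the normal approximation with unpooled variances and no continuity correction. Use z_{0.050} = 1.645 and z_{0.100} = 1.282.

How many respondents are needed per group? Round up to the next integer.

n = (z_{α/2} + z_β)² · [p₁(1−p₁) + p₂(1−p₂)] / (p₁ − p₂)²
  = (1.645 + 1.282)² · (0.82·0.18 + 0.70·0.30) / (0.12)²
  = (2.927)² · (0.1476 + 0.2100) / 0.0144
  = 8.5673 · 0.3576 / 0.0144
  = 212.76
Round up → n = 213 per group.

n = 213 per group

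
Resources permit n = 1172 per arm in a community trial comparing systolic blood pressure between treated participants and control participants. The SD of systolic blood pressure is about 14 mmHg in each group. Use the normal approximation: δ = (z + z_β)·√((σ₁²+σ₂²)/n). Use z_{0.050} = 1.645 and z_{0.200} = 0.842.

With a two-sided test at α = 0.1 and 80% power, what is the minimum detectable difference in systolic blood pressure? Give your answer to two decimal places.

Minimum detectable difference ≈ 1.44 mmHg

δ = (z_{α/2} + z_β) · √((σ₁²+σ₂²)/n)
  = (1.645 + 0.842) · √(392/1172)
  = 2.487 · √0.33447
  = 2.487 · 0.5783
  = 1.4383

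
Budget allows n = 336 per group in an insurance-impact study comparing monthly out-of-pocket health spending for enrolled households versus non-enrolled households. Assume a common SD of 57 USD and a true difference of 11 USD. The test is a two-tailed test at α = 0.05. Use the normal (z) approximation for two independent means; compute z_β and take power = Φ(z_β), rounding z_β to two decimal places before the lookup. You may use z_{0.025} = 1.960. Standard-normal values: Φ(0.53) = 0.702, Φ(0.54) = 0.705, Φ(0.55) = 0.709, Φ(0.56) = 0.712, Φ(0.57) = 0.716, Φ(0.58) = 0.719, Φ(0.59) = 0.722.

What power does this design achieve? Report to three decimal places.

Power ≈ 0.705

z_β = δ·√(n/(σ₁²+σ₂²)) − z_{α/2}
    = 11 · √(336/6498) − 1.960
    = 11 · 0.22739 − 1.960
    = 2.5013 − 1.960 = 0.5413 → 0.54
Power = Φ(0.54) = 0.705.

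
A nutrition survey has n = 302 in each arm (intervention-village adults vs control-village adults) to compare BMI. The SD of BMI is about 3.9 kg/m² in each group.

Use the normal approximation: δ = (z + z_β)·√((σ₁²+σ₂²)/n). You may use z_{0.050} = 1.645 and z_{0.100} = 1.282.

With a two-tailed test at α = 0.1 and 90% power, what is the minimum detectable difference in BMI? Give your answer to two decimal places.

δ = (z_{α/2} + z_β) · √((σ₁²+σ₂²)/n)
  = (1.645 + 1.282) · √(30.42/302)
  = 2.927 · √0.10073
  = 2.927 · 0.3174
  = 0.9290

Minimum detectable difference ≈ 0.93 kg/m²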